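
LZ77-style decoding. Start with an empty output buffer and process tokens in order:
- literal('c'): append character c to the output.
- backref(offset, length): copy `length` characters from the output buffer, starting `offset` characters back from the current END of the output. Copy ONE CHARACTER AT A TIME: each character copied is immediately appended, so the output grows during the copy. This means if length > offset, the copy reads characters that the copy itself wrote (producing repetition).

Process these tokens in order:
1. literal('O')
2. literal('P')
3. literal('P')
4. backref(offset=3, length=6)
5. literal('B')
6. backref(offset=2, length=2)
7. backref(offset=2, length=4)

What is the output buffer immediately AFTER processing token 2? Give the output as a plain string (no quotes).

Token 1: literal('O'). Output: "O"
Token 2: literal('P'). Output: "OP"

Answer: OP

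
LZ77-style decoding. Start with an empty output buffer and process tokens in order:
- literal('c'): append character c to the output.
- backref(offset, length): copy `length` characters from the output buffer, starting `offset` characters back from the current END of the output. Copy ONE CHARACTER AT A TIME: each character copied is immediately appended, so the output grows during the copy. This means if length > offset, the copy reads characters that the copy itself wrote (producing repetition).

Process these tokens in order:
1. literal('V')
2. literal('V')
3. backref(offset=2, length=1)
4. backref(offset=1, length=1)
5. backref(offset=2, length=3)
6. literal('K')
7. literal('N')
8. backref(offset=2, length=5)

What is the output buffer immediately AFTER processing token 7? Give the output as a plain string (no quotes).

Token 1: literal('V'). Output: "V"
Token 2: literal('V'). Output: "VV"
Token 3: backref(off=2, len=1). Copied 'V' from pos 0. Output: "VVV"
Token 4: backref(off=1, len=1). Copied 'V' from pos 2. Output: "VVVV"
Token 5: backref(off=2, len=3) (overlapping!). Copied 'VVV' from pos 2. Output: "VVVVVVV"
Token 6: literal('K'). Output: "VVVVVVVK"
Token 7: literal('N'). Output: "VVVVVVVKN"

Answer: VVVVVVVKN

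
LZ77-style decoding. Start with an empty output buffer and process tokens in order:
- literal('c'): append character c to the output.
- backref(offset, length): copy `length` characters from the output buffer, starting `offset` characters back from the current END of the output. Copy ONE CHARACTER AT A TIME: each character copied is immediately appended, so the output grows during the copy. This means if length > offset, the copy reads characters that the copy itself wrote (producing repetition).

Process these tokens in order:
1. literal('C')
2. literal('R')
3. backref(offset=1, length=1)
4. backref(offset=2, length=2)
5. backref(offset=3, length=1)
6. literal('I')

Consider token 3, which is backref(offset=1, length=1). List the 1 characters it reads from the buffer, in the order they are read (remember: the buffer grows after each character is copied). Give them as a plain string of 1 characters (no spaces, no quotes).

Token 1: literal('C'). Output: "C"
Token 2: literal('R'). Output: "CR"
Token 3: backref(off=1, len=1). Buffer before: "CR" (len 2)
  byte 1: read out[1]='R', append. Buffer now: "CRR"

Answer: R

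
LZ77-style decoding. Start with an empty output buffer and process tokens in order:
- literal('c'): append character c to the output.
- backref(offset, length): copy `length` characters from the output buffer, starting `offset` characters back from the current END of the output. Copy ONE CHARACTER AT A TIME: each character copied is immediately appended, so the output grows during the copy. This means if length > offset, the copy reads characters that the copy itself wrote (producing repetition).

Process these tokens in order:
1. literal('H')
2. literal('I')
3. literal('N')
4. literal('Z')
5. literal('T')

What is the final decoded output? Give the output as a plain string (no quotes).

Token 1: literal('H'). Output: "H"
Token 2: literal('I'). Output: "HI"
Token 3: literal('N'). Output: "HIN"
Token 4: literal('Z'). Output: "HINZ"
Token 5: literal('T'). Output: "HINZT"

Answer: HINZT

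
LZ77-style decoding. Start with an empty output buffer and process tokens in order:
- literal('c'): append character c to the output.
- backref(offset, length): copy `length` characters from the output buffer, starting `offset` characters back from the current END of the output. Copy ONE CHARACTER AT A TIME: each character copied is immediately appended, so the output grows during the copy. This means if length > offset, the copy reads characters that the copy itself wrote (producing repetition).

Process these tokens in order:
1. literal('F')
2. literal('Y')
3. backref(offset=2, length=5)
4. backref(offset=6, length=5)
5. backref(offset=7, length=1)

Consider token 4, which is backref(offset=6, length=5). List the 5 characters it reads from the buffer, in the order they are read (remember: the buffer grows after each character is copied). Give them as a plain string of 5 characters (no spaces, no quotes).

Answer: YFYFY

Derivation:
Token 1: literal('F'). Output: "F"
Token 2: literal('Y'). Output: "FY"
Token 3: backref(off=2, len=5) (overlapping!). Copied 'FYFYF' from pos 0. Output: "FYFYFYF"
Token 4: backref(off=6, len=5). Buffer before: "FYFYFYF" (len 7)
  byte 1: read out[1]='Y', append. Buffer now: "FYFYFYFY"
  byte 2: read out[2]='F', append. Buffer now: "FYFYFYFYF"
  byte 3: read out[3]='Y', append. Buffer now: "FYFYFYFYFY"
  byte 4: read out[4]='F', append. Buffer now: "FYFYFYFYFYF"
  byte 5: read out[5]='Y', append. Buffer now: "FYFYFYFYFYFY"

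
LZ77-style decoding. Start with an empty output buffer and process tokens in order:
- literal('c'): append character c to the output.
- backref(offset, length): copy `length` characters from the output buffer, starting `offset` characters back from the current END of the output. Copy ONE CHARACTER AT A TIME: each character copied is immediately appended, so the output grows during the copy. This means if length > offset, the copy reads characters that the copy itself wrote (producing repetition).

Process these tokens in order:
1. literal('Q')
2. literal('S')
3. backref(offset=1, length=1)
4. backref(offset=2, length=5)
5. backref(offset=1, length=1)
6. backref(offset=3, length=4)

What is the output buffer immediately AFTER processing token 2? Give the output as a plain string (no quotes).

Answer: QS

Derivation:
Token 1: literal('Q'). Output: "Q"
Token 2: literal('S'). Output: "QS"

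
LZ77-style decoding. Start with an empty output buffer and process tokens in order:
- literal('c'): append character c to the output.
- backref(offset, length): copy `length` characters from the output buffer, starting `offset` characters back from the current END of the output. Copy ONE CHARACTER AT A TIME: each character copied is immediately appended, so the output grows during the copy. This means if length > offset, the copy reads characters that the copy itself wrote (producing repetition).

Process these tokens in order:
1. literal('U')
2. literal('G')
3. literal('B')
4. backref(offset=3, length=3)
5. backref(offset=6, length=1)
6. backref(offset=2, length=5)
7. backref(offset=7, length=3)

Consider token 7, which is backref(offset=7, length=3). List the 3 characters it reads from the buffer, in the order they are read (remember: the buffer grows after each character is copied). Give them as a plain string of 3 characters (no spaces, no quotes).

Token 1: literal('U'). Output: "U"
Token 2: literal('G'). Output: "UG"
Token 3: literal('B'). Output: "UGB"
Token 4: backref(off=3, len=3). Copied 'UGB' from pos 0. Output: "UGBUGB"
Token 5: backref(off=6, len=1). Copied 'U' from pos 0. Output: "UGBUGBU"
Token 6: backref(off=2, len=5) (overlapping!). Copied 'BUBUB' from pos 5. Output: "UGBUGBUBUBUB"
Token 7: backref(off=7, len=3). Buffer before: "UGBUGBUBUBUB" (len 12)
  byte 1: read out[5]='B', append. Buffer now: "UGBUGBUBUBUBB"
  byte 2: read out[6]='U', append. Buffer now: "UGBUGBUBUBUBBU"
  byte 3: read out[7]='B', append. Buffer now: "UGBUGBUBUBUBBUB"

Answer: BUB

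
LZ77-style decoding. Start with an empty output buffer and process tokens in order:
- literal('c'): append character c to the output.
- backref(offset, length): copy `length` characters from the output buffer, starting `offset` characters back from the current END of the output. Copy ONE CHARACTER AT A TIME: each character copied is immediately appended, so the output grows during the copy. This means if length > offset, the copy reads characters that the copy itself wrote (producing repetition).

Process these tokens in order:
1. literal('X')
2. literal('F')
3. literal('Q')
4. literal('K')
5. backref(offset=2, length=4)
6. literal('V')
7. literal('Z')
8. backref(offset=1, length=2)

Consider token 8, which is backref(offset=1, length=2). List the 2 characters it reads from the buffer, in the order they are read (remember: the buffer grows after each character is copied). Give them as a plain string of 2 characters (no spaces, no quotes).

Answer: ZZ

Derivation:
Token 1: literal('X'). Output: "X"
Token 2: literal('F'). Output: "XF"
Token 3: literal('Q'). Output: "XFQ"
Token 4: literal('K'). Output: "XFQK"
Token 5: backref(off=2, len=4) (overlapping!). Copied 'QKQK' from pos 2. Output: "XFQKQKQK"
Token 6: literal('V'). Output: "XFQKQKQKV"
Token 7: literal('Z'). Output: "XFQKQKQKVZ"
Token 8: backref(off=1, len=2). Buffer before: "XFQKQKQKVZ" (len 10)
  byte 1: read out[9]='Z', append. Buffer now: "XFQKQKQKVZZ"
  byte 2: read out[10]='Z', append. Buffer now: "XFQKQKQKVZZZ"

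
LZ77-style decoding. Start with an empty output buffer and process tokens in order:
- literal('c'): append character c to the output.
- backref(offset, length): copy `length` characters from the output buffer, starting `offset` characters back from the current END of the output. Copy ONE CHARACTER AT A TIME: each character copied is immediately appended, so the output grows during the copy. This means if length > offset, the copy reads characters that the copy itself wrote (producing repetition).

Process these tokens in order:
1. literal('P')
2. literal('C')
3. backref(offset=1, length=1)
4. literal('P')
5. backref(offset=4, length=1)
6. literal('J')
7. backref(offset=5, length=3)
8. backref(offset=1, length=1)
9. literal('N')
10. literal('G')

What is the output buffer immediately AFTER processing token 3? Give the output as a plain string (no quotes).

Answer: PCC

Derivation:
Token 1: literal('P'). Output: "P"
Token 2: literal('C'). Output: "PC"
Token 3: backref(off=1, len=1). Copied 'C' from pos 1. Output: "PCC"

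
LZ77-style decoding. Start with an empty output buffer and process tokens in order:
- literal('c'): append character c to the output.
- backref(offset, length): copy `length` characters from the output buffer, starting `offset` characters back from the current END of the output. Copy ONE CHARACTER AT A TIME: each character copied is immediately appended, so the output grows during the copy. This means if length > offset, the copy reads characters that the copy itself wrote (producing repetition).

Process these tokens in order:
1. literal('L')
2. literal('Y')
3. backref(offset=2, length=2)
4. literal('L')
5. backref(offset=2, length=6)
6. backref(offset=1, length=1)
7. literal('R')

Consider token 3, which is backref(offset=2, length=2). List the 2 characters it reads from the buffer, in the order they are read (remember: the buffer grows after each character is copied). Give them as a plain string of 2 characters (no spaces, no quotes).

Answer: LY

Derivation:
Token 1: literal('L'). Output: "L"
Token 2: literal('Y'). Output: "LY"
Token 3: backref(off=2, len=2). Buffer before: "LY" (len 2)
  byte 1: read out[0]='L', append. Buffer now: "LYL"
  byte 2: read out[1]='Y', append. Buffer now: "LYLY"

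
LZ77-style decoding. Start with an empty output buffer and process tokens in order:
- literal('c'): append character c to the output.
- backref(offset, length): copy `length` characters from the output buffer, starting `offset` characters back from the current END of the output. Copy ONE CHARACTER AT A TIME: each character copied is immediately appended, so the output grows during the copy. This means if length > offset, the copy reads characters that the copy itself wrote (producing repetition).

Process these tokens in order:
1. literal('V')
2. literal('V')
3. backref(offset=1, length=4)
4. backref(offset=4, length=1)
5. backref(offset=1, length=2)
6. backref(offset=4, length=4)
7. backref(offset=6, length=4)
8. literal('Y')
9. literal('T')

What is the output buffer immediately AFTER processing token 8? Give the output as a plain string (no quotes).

Token 1: literal('V'). Output: "V"
Token 2: literal('V'). Output: "VV"
Token 3: backref(off=1, len=4) (overlapping!). Copied 'VVVV' from pos 1. Output: "VVVVVV"
Token 4: backref(off=4, len=1). Copied 'V' from pos 2. Output: "VVVVVVV"
Token 5: backref(off=1, len=2) (overlapping!). Copied 'VV' from pos 6. Output: "VVVVVVVVV"
Token 6: backref(off=4, len=4). Copied 'VVVV' from pos 5. Output: "VVVVVVVVVVVVV"
Token 7: backref(off=6, len=4). Copied 'VVVV' from pos 7. Output: "VVVVVVVVVVVVVVVVV"
Token 8: literal('Y'). Output: "VVVVVVVVVVVVVVVVVY"

Answer: VVVVVVVVVVVVVVVVVY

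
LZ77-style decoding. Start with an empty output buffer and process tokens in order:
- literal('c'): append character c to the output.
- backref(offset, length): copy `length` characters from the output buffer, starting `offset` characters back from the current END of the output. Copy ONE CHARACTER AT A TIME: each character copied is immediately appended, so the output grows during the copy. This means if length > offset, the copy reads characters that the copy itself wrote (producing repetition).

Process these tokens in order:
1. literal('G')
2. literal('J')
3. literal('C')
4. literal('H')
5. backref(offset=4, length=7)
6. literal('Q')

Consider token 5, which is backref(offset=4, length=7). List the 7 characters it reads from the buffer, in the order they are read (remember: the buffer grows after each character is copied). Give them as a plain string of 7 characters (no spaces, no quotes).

Answer: GJCHGJC

Derivation:
Token 1: literal('G'). Output: "G"
Token 2: literal('J'). Output: "GJ"
Token 3: literal('C'). Output: "GJC"
Token 4: literal('H'). Output: "GJCH"
Token 5: backref(off=4, len=7). Buffer before: "GJCH" (len 4)
  byte 1: read out[0]='G', append. Buffer now: "GJCHG"
  byte 2: read out[1]='J', append. Buffer now: "GJCHGJ"
  byte 3: read out[2]='C', append. Buffer now: "GJCHGJC"
  byte 4: read out[3]='H', append. Buffer now: "GJCHGJCH"
  byte 5: read out[4]='G', append. Buffer now: "GJCHGJCHG"
  byte 6: read out[5]='J', append. Buffer now: "GJCHGJCHGJ"
  byte 7: read out[6]='C', append. Buffer now: "GJCHGJCHGJC"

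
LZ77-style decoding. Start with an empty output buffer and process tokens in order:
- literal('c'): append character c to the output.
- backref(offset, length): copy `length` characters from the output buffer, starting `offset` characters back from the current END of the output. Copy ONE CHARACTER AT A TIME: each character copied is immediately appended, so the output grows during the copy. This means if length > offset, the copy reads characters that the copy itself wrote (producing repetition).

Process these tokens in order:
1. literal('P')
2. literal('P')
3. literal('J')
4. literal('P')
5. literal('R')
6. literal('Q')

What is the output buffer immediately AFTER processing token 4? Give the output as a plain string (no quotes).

Token 1: literal('P'). Output: "P"
Token 2: literal('P'). Output: "PP"
Token 3: literal('J'). Output: "PPJ"
Token 4: literal('P'). Output: "PPJP"

Answer: PPJP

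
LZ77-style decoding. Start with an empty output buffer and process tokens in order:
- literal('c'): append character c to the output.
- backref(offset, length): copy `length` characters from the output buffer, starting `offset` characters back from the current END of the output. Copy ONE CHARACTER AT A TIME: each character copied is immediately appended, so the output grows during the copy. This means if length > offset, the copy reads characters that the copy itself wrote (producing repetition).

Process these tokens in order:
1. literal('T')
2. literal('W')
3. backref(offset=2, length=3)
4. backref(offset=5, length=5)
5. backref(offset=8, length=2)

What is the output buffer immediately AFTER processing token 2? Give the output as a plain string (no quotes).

Token 1: literal('T'). Output: "T"
Token 2: literal('W'). Output: "TW"

Answer: TW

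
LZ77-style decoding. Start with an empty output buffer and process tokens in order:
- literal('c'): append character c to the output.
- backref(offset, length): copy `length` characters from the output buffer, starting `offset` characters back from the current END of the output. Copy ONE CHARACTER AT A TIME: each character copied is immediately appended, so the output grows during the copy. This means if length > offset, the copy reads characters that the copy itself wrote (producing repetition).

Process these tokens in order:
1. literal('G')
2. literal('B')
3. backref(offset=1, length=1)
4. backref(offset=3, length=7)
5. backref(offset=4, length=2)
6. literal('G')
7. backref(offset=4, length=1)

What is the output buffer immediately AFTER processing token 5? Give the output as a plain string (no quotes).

Token 1: literal('G'). Output: "G"
Token 2: literal('B'). Output: "GB"
Token 3: backref(off=1, len=1). Copied 'B' from pos 1. Output: "GBB"
Token 4: backref(off=3, len=7) (overlapping!). Copied 'GBBGBBG' from pos 0. Output: "GBBGBBGBBG"
Token 5: backref(off=4, len=2). Copied 'GB' from pos 6. Output: "GBBGBBGBBGGB"

Answer: GBBGBBGBBGGB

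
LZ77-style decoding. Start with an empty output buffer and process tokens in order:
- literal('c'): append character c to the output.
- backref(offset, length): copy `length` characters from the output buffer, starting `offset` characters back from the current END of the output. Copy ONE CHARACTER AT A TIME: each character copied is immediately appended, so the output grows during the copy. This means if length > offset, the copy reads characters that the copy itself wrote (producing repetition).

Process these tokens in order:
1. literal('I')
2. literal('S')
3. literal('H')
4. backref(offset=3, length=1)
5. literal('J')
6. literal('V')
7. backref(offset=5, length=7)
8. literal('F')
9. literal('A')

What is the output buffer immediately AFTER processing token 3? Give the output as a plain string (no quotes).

Token 1: literal('I'). Output: "I"
Token 2: literal('S'). Output: "IS"
Token 3: literal('H'). Output: "ISH"

Answer: ISH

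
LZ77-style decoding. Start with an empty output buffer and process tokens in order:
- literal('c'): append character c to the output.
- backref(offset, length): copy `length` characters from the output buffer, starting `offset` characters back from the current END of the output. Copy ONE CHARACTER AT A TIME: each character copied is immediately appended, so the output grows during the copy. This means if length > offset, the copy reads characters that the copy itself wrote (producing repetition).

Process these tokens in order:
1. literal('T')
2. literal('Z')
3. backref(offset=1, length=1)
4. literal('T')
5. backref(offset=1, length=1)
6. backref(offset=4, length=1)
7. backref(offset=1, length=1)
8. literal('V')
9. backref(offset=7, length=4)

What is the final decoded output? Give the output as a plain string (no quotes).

Token 1: literal('T'). Output: "T"
Token 2: literal('Z'). Output: "TZ"
Token 3: backref(off=1, len=1). Copied 'Z' from pos 1. Output: "TZZ"
Token 4: literal('T'). Output: "TZZT"
Token 5: backref(off=1, len=1). Copied 'T' from pos 3. Output: "TZZTT"
Token 6: backref(off=4, len=1). Copied 'Z' from pos 1. Output: "TZZTTZ"
Token 7: backref(off=1, len=1). Copied 'Z' from pos 5. Output: "TZZTTZZ"
Token 8: literal('V'). Output: "TZZTTZZV"
Token 9: backref(off=7, len=4). Copied 'ZZTT' from pos 1. Output: "TZZTTZZVZZTT"

Answer: TZZTTZZVZZTT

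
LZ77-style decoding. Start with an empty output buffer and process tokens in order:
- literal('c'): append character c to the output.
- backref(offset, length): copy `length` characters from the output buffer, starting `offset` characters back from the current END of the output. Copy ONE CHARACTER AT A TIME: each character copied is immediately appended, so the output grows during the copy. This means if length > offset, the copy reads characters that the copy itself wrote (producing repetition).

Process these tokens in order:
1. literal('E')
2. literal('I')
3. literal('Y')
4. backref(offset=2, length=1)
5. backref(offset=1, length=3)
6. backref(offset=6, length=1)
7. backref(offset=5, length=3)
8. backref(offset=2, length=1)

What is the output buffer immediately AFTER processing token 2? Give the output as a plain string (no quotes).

Token 1: literal('E'). Output: "E"
Token 2: literal('I'). Output: "EI"

Answer: EI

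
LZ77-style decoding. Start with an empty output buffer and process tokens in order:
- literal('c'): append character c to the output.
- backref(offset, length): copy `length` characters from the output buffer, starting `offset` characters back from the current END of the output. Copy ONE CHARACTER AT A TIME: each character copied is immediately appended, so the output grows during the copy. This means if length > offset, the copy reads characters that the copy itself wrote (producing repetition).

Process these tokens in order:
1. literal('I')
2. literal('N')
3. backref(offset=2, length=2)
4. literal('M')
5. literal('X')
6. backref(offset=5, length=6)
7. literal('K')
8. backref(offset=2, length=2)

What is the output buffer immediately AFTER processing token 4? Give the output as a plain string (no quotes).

Answer: ININM

Derivation:
Token 1: literal('I'). Output: "I"
Token 2: literal('N'). Output: "IN"
Token 3: backref(off=2, len=2). Copied 'IN' from pos 0. Output: "ININ"
Token 4: literal('M'). Output: "ININM"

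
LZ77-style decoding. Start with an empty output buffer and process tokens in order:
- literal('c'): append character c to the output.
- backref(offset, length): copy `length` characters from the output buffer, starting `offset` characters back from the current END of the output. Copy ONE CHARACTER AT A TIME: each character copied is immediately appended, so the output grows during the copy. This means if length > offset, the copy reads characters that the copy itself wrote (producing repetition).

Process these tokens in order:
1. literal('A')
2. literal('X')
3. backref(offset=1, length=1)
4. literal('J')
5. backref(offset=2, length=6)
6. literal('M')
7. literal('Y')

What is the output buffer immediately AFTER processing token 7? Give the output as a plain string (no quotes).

Answer: AXXJXJXJXJMY

Derivation:
Token 1: literal('A'). Output: "A"
Token 2: literal('X'). Output: "AX"
Token 3: backref(off=1, len=1). Copied 'X' from pos 1. Output: "AXX"
Token 4: literal('J'). Output: "AXXJ"
Token 5: backref(off=2, len=6) (overlapping!). Copied 'XJXJXJ' from pos 2. Output: "AXXJXJXJXJ"
Token 6: literal('M'). Output: "AXXJXJXJXJM"
Token 7: literal('Y'). Output: "AXXJXJXJXJMY"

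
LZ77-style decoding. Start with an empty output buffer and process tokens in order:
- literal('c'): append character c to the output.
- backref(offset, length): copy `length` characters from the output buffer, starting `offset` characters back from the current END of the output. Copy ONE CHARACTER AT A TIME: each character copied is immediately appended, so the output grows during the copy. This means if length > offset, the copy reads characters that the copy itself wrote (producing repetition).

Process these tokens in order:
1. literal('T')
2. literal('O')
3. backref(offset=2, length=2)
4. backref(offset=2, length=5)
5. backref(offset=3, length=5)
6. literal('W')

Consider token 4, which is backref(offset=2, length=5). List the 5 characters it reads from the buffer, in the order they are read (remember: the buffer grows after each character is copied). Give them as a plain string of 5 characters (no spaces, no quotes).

Answer: TOTOT

Derivation:
Token 1: literal('T'). Output: "T"
Token 2: literal('O'). Output: "TO"
Token 3: backref(off=2, len=2). Copied 'TO' from pos 0. Output: "TOTO"
Token 4: backref(off=2, len=5). Buffer before: "TOTO" (len 4)
  byte 1: read out[2]='T', append. Buffer now: "TOTOT"
  byte 2: read out[3]='O', append. Buffer now: "TOTOTO"
  byte 3: read out[4]='T', append. Buffer now: "TOTOTOT"
  byte 4: read out[5]='O', append. Buffer now: "TOTOTOTO"
  byte 5: read out[6]='T', append. Buffer now: "TOTOTOTOT"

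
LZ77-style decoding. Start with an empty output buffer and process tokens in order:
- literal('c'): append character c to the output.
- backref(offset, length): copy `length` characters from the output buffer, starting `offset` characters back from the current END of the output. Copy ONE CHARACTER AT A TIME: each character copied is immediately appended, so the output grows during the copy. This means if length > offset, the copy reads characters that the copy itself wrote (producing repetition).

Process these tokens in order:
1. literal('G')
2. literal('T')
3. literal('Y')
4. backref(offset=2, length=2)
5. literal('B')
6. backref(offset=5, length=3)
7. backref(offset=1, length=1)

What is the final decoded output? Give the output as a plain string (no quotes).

Answer: GTYTYBTYTT

Derivation:
Token 1: literal('G'). Output: "G"
Token 2: literal('T'). Output: "GT"
Token 3: literal('Y'). Output: "GTY"
Token 4: backref(off=2, len=2). Copied 'TY' from pos 1. Output: "GTYTY"
Token 5: literal('B'). Output: "GTYTYB"
Token 6: backref(off=5, len=3). Copied 'TYT' from pos 1. Output: "GTYTYBTYT"
Token 7: backref(off=1, len=1). Copied 'T' from pos 8. Output: "GTYTYBTYTT"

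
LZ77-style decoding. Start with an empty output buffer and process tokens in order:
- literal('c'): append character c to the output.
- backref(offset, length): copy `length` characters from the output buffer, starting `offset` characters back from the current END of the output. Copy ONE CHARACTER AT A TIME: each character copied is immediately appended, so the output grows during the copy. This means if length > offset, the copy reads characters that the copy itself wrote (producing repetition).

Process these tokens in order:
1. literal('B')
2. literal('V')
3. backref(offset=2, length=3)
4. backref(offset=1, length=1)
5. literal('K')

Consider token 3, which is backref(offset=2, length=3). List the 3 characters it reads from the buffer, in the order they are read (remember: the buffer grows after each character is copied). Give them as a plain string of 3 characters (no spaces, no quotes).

Answer: BVB

Derivation:
Token 1: literal('B'). Output: "B"
Token 2: literal('V'). Output: "BV"
Token 3: backref(off=2, len=3). Buffer before: "BV" (len 2)
  byte 1: read out[0]='B', append. Buffer now: "BVB"
  byte 2: read out[1]='V', append. Buffer now: "BVBV"
  byte 3: read out[2]='B', append. Buffer now: "BVBVB"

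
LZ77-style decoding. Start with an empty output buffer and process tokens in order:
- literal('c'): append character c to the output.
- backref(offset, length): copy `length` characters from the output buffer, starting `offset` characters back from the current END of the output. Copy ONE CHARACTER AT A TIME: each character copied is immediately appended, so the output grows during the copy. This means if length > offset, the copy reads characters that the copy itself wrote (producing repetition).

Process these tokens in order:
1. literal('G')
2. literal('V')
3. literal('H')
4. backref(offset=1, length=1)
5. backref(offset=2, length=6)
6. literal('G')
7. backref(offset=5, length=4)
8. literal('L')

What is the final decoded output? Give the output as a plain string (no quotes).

Token 1: literal('G'). Output: "G"
Token 2: literal('V'). Output: "GV"
Token 3: literal('H'). Output: "GVH"
Token 4: backref(off=1, len=1). Copied 'H' from pos 2. Output: "GVHH"
Token 5: backref(off=2, len=6) (overlapping!). Copied 'HHHHHH' from pos 2. Output: "GVHHHHHHHH"
Token 6: literal('G'). Output: "GVHHHHHHHHG"
Token 7: backref(off=5, len=4). Copied 'HHHH' from pos 6. Output: "GVHHHHHHHHGHHHH"
Token 8: literal('L'). Output: "GVHHHHHHHHGHHHHL"

Answer: GVHHHHHHHHGHHHHL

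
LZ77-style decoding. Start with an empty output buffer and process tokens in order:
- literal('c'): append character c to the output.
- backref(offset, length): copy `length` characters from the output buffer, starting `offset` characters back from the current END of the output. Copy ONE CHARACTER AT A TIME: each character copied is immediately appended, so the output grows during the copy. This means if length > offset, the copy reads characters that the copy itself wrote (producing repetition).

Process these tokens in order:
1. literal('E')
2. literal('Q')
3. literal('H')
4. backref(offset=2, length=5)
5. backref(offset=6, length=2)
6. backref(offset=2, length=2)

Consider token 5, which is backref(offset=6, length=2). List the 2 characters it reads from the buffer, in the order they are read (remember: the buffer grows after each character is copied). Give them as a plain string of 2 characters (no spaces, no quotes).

Answer: HQ

Derivation:
Token 1: literal('E'). Output: "E"
Token 2: literal('Q'). Output: "EQ"
Token 3: literal('H'). Output: "EQH"
Token 4: backref(off=2, len=5) (overlapping!). Copied 'QHQHQ' from pos 1. Output: "EQHQHQHQ"
Token 5: backref(off=6, len=2). Buffer before: "EQHQHQHQ" (len 8)
  byte 1: read out[2]='H', append. Buffer now: "EQHQHQHQH"
  byte 2: read out[3]='Q', append. Buffer now: "EQHQHQHQHQ"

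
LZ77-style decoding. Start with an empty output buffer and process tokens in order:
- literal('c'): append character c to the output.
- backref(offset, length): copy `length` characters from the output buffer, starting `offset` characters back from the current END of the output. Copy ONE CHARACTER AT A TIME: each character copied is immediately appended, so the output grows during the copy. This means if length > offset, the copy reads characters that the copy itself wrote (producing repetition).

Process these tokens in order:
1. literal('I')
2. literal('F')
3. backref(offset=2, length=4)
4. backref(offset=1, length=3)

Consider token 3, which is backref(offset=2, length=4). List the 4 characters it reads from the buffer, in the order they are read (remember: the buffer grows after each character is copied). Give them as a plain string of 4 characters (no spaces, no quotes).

Answer: IFIF

Derivation:
Token 1: literal('I'). Output: "I"
Token 2: literal('F'). Output: "IF"
Token 3: backref(off=2, len=4). Buffer before: "IF" (len 2)
  byte 1: read out[0]='I', append. Buffer now: "IFI"
  byte 2: read out[1]='F', append. Buffer now: "IFIF"
  byte 3: read out[2]='I', append. Buffer now: "IFIFI"
  byte 4: read out[3]='F', append. Buffer now: "IFIFIF"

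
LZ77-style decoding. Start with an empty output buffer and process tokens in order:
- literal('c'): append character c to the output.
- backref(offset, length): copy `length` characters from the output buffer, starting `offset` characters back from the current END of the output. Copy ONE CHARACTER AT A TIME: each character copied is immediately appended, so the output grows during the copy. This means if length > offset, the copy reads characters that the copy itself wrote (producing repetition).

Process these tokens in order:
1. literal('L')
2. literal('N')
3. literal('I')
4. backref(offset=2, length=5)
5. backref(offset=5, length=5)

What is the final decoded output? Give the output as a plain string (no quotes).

Token 1: literal('L'). Output: "L"
Token 2: literal('N'). Output: "LN"
Token 3: literal('I'). Output: "LNI"
Token 4: backref(off=2, len=5) (overlapping!). Copied 'NININ' from pos 1. Output: "LNINININ"
Token 5: backref(off=5, len=5). Copied 'NININ' from pos 3. Output: "LNINININNININ"

Answer: LNINININNININ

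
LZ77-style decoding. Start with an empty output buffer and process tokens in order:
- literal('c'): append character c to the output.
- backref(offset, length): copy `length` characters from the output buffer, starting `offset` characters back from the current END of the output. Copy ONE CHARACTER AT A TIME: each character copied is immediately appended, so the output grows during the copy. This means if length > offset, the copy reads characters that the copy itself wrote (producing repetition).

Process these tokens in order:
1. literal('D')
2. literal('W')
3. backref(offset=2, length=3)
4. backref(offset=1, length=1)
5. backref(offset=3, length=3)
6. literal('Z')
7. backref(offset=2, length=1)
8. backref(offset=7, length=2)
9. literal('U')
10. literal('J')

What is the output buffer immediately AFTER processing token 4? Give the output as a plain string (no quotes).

Answer: DWDWDD

Derivation:
Token 1: literal('D'). Output: "D"
Token 2: literal('W'). Output: "DW"
Token 3: backref(off=2, len=3) (overlapping!). Copied 'DWD' from pos 0. Output: "DWDWD"
Token 4: backref(off=1, len=1). Copied 'D' from pos 4. Output: "DWDWDD"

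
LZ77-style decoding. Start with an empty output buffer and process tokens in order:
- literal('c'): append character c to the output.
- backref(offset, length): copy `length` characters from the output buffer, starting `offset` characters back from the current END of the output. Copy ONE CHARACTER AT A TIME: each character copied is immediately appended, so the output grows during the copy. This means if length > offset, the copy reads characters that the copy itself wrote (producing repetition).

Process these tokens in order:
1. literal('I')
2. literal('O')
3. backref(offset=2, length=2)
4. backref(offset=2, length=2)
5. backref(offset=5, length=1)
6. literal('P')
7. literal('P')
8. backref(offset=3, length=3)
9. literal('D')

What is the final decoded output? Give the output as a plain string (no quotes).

Answer: IOIOIOOPPOPPD

Derivation:
Token 1: literal('I'). Output: "I"
Token 2: literal('O'). Output: "IO"
Token 3: backref(off=2, len=2). Copied 'IO' from pos 0. Output: "IOIO"
Token 4: backref(off=2, len=2). Copied 'IO' from pos 2. Output: "IOIOIO"
Token 5: backref(off=5, len=1). Copied 'O' from pos 1. Output: "IOIOIOO"
Token 6: literal('P'). Output: "IOIOIOOP"
Token 7: literal('P'). Output: "IOIOIOOPP"
Token 8: backref(off=3, len=3). Copied 'OPP' from pos 6. Output: "IOIOIOOPPOPP"
Token 9: literal('D'). Output: "IOIOIOOPPOPPD"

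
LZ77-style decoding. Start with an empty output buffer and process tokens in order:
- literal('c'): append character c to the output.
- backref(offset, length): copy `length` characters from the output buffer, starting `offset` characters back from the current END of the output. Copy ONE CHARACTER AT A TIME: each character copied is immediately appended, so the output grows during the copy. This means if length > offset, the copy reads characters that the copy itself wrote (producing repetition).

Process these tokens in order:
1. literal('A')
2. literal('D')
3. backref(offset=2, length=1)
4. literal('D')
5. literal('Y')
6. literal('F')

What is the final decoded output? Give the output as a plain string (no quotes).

Answer: ADADYF

Derivation:
Token 1: literal('A'). Output: "A"
Token 2: literal('D'). Output: "AD"
Token 3: backref(off=2, len=1). Copied 'A' from pos 0. Output: "ADA"
Token 4: literal('D'). Output: "ADAD"
Token 5: literal('Y'). Output: "ADADY"
Token 6: literal('F'). Output: "ADADYF"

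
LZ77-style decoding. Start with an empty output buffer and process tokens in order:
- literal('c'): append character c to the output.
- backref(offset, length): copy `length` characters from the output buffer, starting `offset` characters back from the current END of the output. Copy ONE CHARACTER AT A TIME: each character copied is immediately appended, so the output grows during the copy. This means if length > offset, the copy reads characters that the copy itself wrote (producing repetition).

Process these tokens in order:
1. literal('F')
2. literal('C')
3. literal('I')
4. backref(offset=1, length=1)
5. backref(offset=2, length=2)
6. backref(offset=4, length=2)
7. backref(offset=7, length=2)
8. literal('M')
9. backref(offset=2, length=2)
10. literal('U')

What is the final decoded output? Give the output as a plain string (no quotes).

Answer: FCIIIIIICIMIMU

Derivation:
Token 1: literal('F'). Output: "F"
Token 2: literal('C'). Output: "FC"
Token 3: literal('I'). Output: "FCI"
Token 4: backref(off=1, len=1). Copied 'I' from pos 2. Output: "FCII"
Token 5: backref(off=2, len=2). Copied 'II' from pos 2. Output: "FCIIII"
Token 6: backref(off=4, len=2). Copied 'II' from pos 2. Output: "FCIIIIII"
Token 7: backref(off=7, len=2). Copied 'CI' from pos 1. Output: "FCIIIIIICI"
Token 8: literal('M'). Output: "FCIIIIIICIM"
Token 9: backref(off=2, len=2). Copied 'IM' from pos 9. Output: "FCIIIIIICIMIM"
Token 10: literal('U'). Output: "FCIIIIIICIMIMU"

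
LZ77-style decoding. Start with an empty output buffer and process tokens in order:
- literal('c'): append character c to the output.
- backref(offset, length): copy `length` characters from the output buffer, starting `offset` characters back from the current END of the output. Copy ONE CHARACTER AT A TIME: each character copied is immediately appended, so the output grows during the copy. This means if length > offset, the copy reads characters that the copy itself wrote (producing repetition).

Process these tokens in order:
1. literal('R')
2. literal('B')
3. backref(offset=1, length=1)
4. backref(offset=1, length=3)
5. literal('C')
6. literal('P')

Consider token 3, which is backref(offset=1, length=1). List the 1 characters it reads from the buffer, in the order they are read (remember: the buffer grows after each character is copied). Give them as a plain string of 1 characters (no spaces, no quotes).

Answer: B

Derivation:
Token 1: literal('R'). Output: "R"
Token 2: literal('B'). Output: "RB"
Token 3: backref(off=1, len=1). Buffer before: "RB" (len 2)
  byte 1: read out[1]='B', append. Buffer now: "RBB"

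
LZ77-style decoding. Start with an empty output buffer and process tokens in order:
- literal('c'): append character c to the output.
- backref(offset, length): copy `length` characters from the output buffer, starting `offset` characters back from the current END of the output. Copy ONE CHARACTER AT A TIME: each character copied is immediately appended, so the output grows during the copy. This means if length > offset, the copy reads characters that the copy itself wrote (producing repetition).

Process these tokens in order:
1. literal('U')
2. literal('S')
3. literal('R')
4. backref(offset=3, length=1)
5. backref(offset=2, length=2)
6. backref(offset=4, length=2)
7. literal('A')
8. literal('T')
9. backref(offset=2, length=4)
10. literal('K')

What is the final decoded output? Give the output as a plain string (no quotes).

Answer: USRURURUATATATK

Derivation:
Token 1: literal('U'). Output: "U"
Token 2: literal('S'). Output: "US"
Token 3: literal('R'). Output: "USR"
Token 4: backref(off=3, len=1). Copied 'U' from pos 0. Output: "USRU"
Token 5: backref(off=2, len=2). Copied 'RU' from pos 2. Output: "USRURU"
Token 6: backref(off=4, len=2). Copied 'RU' from pos 2. Output: "USRURURU"
Token 7: literal('A'). Output: "USRURURUA"
Token 8: literal('T'). Output: "USRURURUAT"
Token 9: backref(off=2, len=4) (overlapping!). Copied 'ATAT' from pos 8. Output: "USRURURUATATAT"
Token 10: literal('K'). Output: "USRURURUATATATK"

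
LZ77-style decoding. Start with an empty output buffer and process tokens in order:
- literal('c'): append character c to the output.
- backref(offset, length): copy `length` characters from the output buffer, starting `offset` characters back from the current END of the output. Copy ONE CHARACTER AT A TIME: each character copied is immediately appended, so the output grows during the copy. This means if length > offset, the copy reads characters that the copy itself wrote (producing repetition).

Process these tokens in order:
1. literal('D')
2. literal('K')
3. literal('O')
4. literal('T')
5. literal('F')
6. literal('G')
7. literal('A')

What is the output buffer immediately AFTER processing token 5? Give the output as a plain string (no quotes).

Token 1: literal('D'). Output: "D"
Token 2: literal('K'). Output: "DK"
Token 3: literal('O'). Output: "DKO"
Token 4: literal('T'). Output: "DKOT"
Token 5: literal('F'). Output: "DKOTF"

Answer: DKOTF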